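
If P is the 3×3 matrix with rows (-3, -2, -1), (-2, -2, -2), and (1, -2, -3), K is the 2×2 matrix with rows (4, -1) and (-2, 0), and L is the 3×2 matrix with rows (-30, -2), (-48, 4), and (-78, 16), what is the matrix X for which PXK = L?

X = P⁻¹LK⁻¹ (apply P⁻¹ on the left and K⁻¹ on the right).
P has determinant 4; P⁻¹ = [[1/2, -1, 1/2], [-2, 5/2, -1], [3/2, -2, 1/2]].
det K = -2, so K⁻¹ = [[0, -1/2], [-1, -2]].
P⁻¹L = [[-6, 3], [18, -2], [12, -3]].
X = (P⁻¹L)K⁻¹ = [[-3, -3], [2, -5], [3, 0]].

X = [[-3, -3], [2, -5], [3, 0]]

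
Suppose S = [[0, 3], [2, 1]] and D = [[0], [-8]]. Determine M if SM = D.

M = [[-4], [0]]

S is on the left of M, so left-multiply by S⁻¹: M = S⁻¹D.
S has determinant -6; S⁻¹ = [[-1/6, 1/2], [1/3, 0]].
M = S⁻¹D = [[-1/6, 1/2], [1/3, 0]] · [[0], [-8]] = [[-4], [0]].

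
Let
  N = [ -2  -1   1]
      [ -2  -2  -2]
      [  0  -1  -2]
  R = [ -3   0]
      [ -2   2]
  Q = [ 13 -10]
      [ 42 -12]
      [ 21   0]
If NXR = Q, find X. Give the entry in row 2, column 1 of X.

3

X = N⁻¹QR⁻¹ (apply N⁻¹ on the left and R⁻¹ on the right).
N has determinant 2; N⁻¹ = [[1, -3/2, 2], [-2, 2, -3], [1, -1, 1]].
R has determinant -6; R⁻¹ = [[-1/3, 0], [-1/3, 1/2]].
N⁻¹Q = [[-8, 8], [-5, -4], [-8, 2]].
X = (N⁻¹Q)R⁻¹ = [[0, 4], [3, -2], [2, 1]].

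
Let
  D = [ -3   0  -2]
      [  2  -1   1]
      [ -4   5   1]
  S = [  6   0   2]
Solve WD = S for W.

Right-multiplying both sides by D⁻¹ gives W = SD⁻¹.
D has determinant 6; D⁻¹ = [[-1, -5/3, -1/3], [-1, -11/6, -1/6], [1, 5/2, 1/2]].
W = SD⁻¹ = [[6, 0, 2]] · [[-1, -5/3, -1/3], [-1, -11/6, -1/6], [1, 5/2, 1/2]] = [[-4, -5, -1]].

W = [[-4, -5, -1]]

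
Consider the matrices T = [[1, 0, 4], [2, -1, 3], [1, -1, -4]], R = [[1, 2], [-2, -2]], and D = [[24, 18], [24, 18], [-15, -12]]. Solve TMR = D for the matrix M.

M = T⁻¹DR⁻¹ (apply T⁻¹ on the left and R⁻¹ on the right).
T has determinant 3; T⁻¹ = [[7/3, -4/3, 4/3], [11/3, -8/3, 5/3], [-1/3, 1/3, -1/3]].
det R = 2, so R⁻¹ = [[-1, -1], [1, 1/2]].
T⁻¹D = [[4, 2], [-1, -2], [5, 4]].
M = (T⁻¹D)R⁻¹ = [[-2, -3], [-1, 0], [-1, -3]].

M = [[-2, -3], [-1, 0], [-1, -3]]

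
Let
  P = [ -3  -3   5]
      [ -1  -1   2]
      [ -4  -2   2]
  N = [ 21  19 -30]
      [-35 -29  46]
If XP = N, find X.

Right-multiplying both sides by P⁻¹ gives X = NP⁻¹.
P has determinant 2; P⁻¹ = [[1, -2, -1/2], [-3, 7, 1/2], [-1, 3, 0]].
X = NP⁻¹ = [[21, 19, -30], [-35, -29, 46]] · [[1, -2, -1/2], [-3, 7, 1/2], [-1, 3, 0]] = [[-6, 1, -1], [6, 5, 3]].

X = [[-6, 1, -1], [6, 5, 3]]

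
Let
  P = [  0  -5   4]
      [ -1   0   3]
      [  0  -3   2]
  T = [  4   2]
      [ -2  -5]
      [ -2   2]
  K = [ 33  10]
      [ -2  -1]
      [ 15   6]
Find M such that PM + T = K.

M = [[3, 2], [-5, 0], [1, 2]]

PM = K − T = [[29, 8], [0, 4], [17, 4]].
P is on the left of M, so left-multiply by P⁻¹: M = P⁻¹(K − T).
det P = 2; the adjugate gives P⁻¹ = [[9/2, -1, -15/2], [1, 0, -2], [3/2, 0, -5/2]].
M = P⁻¹(K − T) = [[3, 2], [-5, 0], [1, 2]].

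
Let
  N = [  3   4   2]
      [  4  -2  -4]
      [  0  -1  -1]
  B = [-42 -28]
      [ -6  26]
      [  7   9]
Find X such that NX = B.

Since N multiplies X on the left, X = N⁻¹B.
det N = 2, so N⁻¹ = [[-1, 1, -6], [2, -3/2, 10], [-2, 3/2, -11]].
X = N⁻¹B = [[-1, 1, -6], [2, -3/2, 10], [-2, 3/2, -11]] · [[-42, -28], [-6, 26], [7, 9]] = [[-6, 0], [-5, -5], [-2, -4]].

X = [[-6, 0], [-5, -5], [-2, -4]]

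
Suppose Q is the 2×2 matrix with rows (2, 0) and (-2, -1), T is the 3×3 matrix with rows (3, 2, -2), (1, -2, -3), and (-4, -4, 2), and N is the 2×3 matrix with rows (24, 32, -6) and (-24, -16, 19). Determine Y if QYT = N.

Y = [[-1, -1, -4], [1, 5, 2]]

Left-multiply by Q⁻¹ and right-multiply by T⁻¹: Y = Q⁻¹NT⁻¹.
det Q = -2; the adjugate gives Q⁻¹ = [[1/2, 0], [-1, -1]].
T has determinant -4; T⁻¹ = [[4, -1, 5/2], [-5/2, 1/2, -7/4], [3, -1, 2]].
Q⁻¹N = [[12, 16, -3], [0, -16, -13]].
Y = (Q⁻¹N)T⁻¹ = [[-1, -1, -4], [1, 5, 2]].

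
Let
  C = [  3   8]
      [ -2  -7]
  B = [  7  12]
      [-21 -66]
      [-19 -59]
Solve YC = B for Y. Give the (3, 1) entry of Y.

Right-multiplying both sides by C⁻¹ gives Y = BC⁻¹.
det C = -5; the adjugate gives C⁻¹ = [[7/5, 8/5], [-2/5, -3/5]].
Y = BC⁻¹ = [[7, 12], [-21, -66], [-19, -59]] · [[7/5, 8/5], [-2/5, -3/5]] = [[5, 4], [-3, 6], [-3, 5]].

-3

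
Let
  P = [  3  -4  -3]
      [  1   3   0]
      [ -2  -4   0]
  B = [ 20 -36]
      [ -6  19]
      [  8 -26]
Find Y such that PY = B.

Y = [[0, 1], [-2, 6], [-4, 5]]

Since P multiplies Y on the left, Y = P⁻¹B.
det P = -6; the adjugate gives P⁻¹ = [[0, -2, -3/2], [0, 1, 1/2], [-1/3, -10/3, -13/6]].
Y = P⁻¹B = [[0, -2, -3/2], [0, 1, 1/2], [-1/3, -10/3, -13/6]] · [[20, -36], [-6, 19], [8, -26]] = [[0, 1], [-2, 6], [-4, 5]].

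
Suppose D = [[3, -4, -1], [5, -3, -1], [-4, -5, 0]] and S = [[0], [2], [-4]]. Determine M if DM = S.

D is on the left of M, so left-multiply by D⁻¹: M = D⁻¹S.
det D = 6, so D⁻¹ = [[-5/6, 5/6, 1/6], [2/3, -2/3, -1/3], [-37/6, 31/6, 11/6]].
M = D⁻¹S = [[-5/6, 5/6, 1/6], [2/3, -2/3, -1/3], [-37/6, 31/6, 11/6]] · [[0], [2], [-4]] = [[1], [0], [3]].

M = [[1], [0], [3]]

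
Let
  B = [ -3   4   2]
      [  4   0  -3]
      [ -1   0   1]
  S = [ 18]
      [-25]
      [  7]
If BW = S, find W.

W = [[-4], [0], [3]]

B is on the left of W, so left-multiply by B⁻¹: W = B⁻¹S.
det B = -4; the adjugate gives B⁻¹ = [[0, 1, 3], [1/4, 1/4, 1/4], [0, 1, 4]].
W = B⁻¹S = [[0, 1, 3], [1/4, 1/4, 1/4], [0, 1, 4]] · [[18], [-25], [7]] = [[-4], [0], [3]].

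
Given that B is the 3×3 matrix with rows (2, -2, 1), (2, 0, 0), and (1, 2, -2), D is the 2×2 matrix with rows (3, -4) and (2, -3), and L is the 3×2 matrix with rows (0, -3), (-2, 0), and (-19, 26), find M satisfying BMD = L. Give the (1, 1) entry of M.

Left-multiply by B⁻¹ and right-multiply by D⁻¹: M = B⁻¹LD⁻¹.
det B = -4, so B⁻¹ = [[0, 1/2, 0], [-1, 5/4, -1/2], [-1, 3/2, -1]].
det D = -1, so D⁻¹ = [[3, -4], [2, -3]].
B⁻¹L = [[-1, 0], [7, -10], [16, -23]].
M = (B⁻¹L)D⁻¹ = [[-3, 4], [1, 2], [2, 5]].

-3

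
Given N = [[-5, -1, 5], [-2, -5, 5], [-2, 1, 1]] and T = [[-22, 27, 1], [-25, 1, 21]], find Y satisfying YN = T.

Y = [[4, -5, 6], [5, -1, 1]]

Since N sits to the right of Y, Y = TN⁻¹.
det N = -2, so N⁻¹ = [[5, -3, -10], [4, -5/2, -15/2], [6, -7/2, -23/2]].
Y = TN⁻¹ = [[-22, 27, 1], [-25, 1, 21]] · [[5, -3, -10], [4, -5/2, -15/2], [6, -7/2, -23/2]] = [[4, -5, 6], [5, -1, 1]].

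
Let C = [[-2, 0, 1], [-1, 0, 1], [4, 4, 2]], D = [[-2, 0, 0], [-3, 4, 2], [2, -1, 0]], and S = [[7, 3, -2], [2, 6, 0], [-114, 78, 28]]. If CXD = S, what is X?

X = C⁻¹SD⁻¹ (apply C⁻¹ on the left and D⁻¹ on the right).
det C = 4; the adjugate gives C⁻¹ = [[-1, 1, 0], [3/2, -2, 1/4], [-1, 2, 0]].
D has determinant -4; D⁻¹ = [[-1/2, 0, 0], [-1, 0, -1], [5/4, 1/2, 2]].
C⁻¹S = [[-5, 3, 2], [-22, 12, 4], [-3, 9, 2]].
X = (C⁻¹S)D⁻¹ = [[2, 1, 1], [4, 2, -4], [-5, 1, -5]].

X = [[2, 1, 1], [4, 2, -4], [-5, 1, -5]]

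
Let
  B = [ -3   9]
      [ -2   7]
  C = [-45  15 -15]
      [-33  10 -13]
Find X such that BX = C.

Since B multiplies X on the left, X = B⁻¹C.
det B = -3, so B⁻¹ = [[-7/3, 3], [-2/3, 1]].
X = B⁻¹C = [[-7/3, 3], [-2/3, 1]] · [[-45, 15, -15], [-33, 10, -13]] = [[6, -5, -4], [-3, 0, -3]].

X = [[6, -5, -4], [-3, 0, -3]]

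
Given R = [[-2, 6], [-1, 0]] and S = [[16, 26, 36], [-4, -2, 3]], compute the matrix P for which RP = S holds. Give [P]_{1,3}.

-3

R is on the left of P, so left-multiply by R⁻¹: P = R⁻¹S.
R has determinant 6; R⁻¹ = [[0, -1], [1/6, -1/3]].
P = R⁻¹S = [[0, -1], [1/6, -1/3]] · [[16, 26, 36], [-4, -2, 3]] = [[4, 2, -3], [4, 5, 5]].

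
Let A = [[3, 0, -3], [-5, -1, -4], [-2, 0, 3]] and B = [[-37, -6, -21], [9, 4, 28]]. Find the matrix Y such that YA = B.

A is on the right of Y, so right-multiply by A⁻¹: Y = BA⁻¹.
det A = -3; the adjugate gives A⁻¹ = [[1, 0, 1], [-23/3, -1, -9], [2/3, 0, 1]].
Y = BA⁻¹ = [[-37, -6, -21], [9, 4, 28]] · [[1, 0, 1], [-23/3, -1, -9], [2/3, 0, 1]] = [[-5, 6, -4], [-3, -4, 1]].

Y = [[-5, 6, -4], [-3, -4, 1]]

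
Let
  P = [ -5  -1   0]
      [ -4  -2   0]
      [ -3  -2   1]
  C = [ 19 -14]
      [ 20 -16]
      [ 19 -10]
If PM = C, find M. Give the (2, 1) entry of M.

-4

Left-multiplying both sides by P⁻¹ gives M = P⁻¹C.
det P = 6, so P⁻¹ = [[-1/3, 1/6, 0], [2/3, -5/6, 0], [1/3, -7/6, 1]].
M = P⁻¹C = [[-1/3, 1/6, 0], [2/3, -5/6, 0], [1/3, -7/6, 1]] · [[19, -14], [20, -16], [19, -10]] = [[-3, 2], [-4, 4], [2, 4]].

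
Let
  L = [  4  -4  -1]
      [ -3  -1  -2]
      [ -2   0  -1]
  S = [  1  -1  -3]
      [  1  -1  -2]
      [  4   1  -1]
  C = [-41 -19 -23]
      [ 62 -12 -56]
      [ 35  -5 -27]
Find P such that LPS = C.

P = [[3, -5, -5], [-1, -1, -3], [-5, -2, 4]]

P = L⁻¹CS⁻¹ (apply L⁻¹ on the left and S⁻¹ on the right).
det L = 2, so L⁻¹ = [[1/2, -2, 7/2], [1/2, -3, 11/2], [-1, 4, -8]].
det S = -5; the adjugate gives S⁻¹ = [[-3/5, 4/5, 1/5], [7/5, -11/5, 1/5], [-1, 1, 0]].
L⁻¹C = [[-22, -3, 6], [-14, -1, 8], [9, 11, 15]].
P = (L⁻¹C)S⁻¹ = [[3, -5, -5], [-1, -1, -3], [-5, -2, 4]].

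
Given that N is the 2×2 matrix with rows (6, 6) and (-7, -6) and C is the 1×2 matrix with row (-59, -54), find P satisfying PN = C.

Since N sits to the right of P, P = CN⁻¹.
det N = 6; the adjugate gives N⁻¹ = [[-1, -1], [7/6, 1]].
P = CN⁻¹ = [[-59, -54]] · [[-1, -1], [7/6, 1]] = [[-4, 5]].

P = [[-4, 5]]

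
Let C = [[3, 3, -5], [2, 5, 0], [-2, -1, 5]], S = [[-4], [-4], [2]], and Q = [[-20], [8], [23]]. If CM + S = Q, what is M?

M = [[1], [2], [5]]

CM = Q − S = [[-16], [12], [21]].
Left-multiplying both sides by C⁻¹ gives M = C⁻¹(Q − S).
det C = 5, so C⁻¹ = [[5, -2, 5], [-2, 1, -2], [8/5, -3/5, 9/5]].
M = C⁻¹(Q − S) = [[1], [2], [5]].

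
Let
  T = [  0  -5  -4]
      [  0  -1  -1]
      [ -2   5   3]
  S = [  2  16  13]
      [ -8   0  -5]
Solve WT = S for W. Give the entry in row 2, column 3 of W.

4

Since T sits to the right of W, W = ST⁻¹.
det T = -2; the adjugate gives T⁻¹ = [[-1, 5/2, -1/2], [-1, 4, 0], [1, -5, 0]].
W = ST⁻¹ = [[2, 16, 13], [-8, 0, -5]] · [[-1, 5/2, -1/2], [-1, 4, 0], [1, -5, 0]] = [[-5, 4, -1], [3, 5, 4]].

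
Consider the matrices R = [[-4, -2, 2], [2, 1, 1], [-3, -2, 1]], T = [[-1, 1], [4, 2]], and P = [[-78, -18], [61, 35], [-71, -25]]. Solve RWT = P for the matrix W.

Left-multiply by R⁻¹ and right-multiply by T⁻¹: W = R⁻¹PT⁻¹.
det R = -4; the adjugate gives R⁻¹ = [[-3/4, 1/2, 1], [5/4, -1/2, -2], [1/4, 1/2, 0]].
det T = -6, so T⁻¹ = [[-1/3, 1/6], [2/3, 1/6]].
R⁻¹P = [[18, 6], [14, 10], [11, 13]].
W = (R⁻¹P)T⁻¹ = [[-2, 4], [2, 4], [5, 4]].

W = [[-2, 4], [2, 4], [5, 4]]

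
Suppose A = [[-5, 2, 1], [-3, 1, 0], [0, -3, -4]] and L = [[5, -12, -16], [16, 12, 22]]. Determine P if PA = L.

Right-multiplying both sides by A⁻¹ gives P = LA⁻¹.
det A = 5; the adjugate gives A⁻¹ = [[-4/5, 1, -1/5], [-12/5, 4, -3/5], [9/5, -3, 1/5]].
P = LA⁻¹ = [[5, -12, -16], [16, 12, 22]] · [[-4/5, 1, -1/5], [-12/5, 4, -3/5], [9/5, -3, 1/5]] = [[-4, 5, 3], [-2, -2, -6]].

P = [[-4, 5, 3], [-2, -2, -6]]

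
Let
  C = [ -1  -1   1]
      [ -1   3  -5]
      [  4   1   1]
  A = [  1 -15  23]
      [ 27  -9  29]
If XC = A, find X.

Since C sits to the right of X, X = AC⁻¹.
C has determinant -2; C⁻¹ = [[-4, -1, -1], [19/2, 5/2, 3], [13/2, 3/2, 2]].
X = AC⁻¹ = [[1, -15, 23], [27, -9, 29]] · [[-4, -1, -1], [19/2, 5/2, 3], [13/2, 3/2, 2]] = [[3, -4, 0], [-5, -6, 4]].

X = [[3, -4, 0], [-5, -6, 4]]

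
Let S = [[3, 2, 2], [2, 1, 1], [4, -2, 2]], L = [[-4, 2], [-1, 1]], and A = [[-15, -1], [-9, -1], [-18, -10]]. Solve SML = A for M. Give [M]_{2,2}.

Isolating M: multiply by S⁻¹ from the left and L⁻¹ from the right, so M = S⁻¹AL⁻¹.
det S = -4; the adjugate gives S⁻¹ = [[-1, 2, 0], [0, 1/2, -1/4], [2, -7/2, 1/4]].
det L = -2; the adjugate gives L⁻¹ = [[-1/2, 1], [-1/2, 2]].
S⁻¹A = [[-3, -1], [0, 2], [-3, -1]].
M = (S⁻¹A)L⁻¹ = [[2, -5], [-1, 4], [2, -5]].

4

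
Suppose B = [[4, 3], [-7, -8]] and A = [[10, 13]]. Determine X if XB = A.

X = [[-1, -2]]

Since B sits to the right of X, X = AB⁻¹.
det B = -11; the adjugate gives B⁻¹ = [[8/11, 3/11], [-7/11, -4/11]].
X = AB⁻¹ = [[10, 13]] · [[8/11, 3/11], [-7/11, -4/11]] = [[-1, -2]].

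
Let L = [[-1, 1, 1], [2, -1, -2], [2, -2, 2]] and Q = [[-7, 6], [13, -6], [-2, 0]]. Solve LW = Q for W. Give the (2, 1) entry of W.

-1

Since L multiplies W on the left, W = L⁻¹Q.
det L = -4; the adjugate gives L⁻¹ = [[3/2, 1, 1/4], [2, 1, 0], [1/2, 0, 1/4]].
W = L⁻¹Q = [[3/2, 1, 1/4], [2, 1, 0], [1/2, 0, 1/4]] · [[-7, 6], [13, -6], [-2, 0]] = [[2, 3], [-1, 6], [-4, 3]].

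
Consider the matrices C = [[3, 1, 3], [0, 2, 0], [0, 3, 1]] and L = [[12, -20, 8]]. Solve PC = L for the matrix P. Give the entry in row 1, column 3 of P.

Right-multiplying both sides by C⁻¹ gives P = LC⁻¹.
det C = 6; the adjugate gives C⁻¹ = [[1/3, 4/3, -1], [0, 1/2, 0], [0, -3/2, 1]].
P = LC⁻¹ = [[12, -20, 8]] · [[1/3, 4/3, -1], [0, 1/2, 0], [0, -3/2, 1]] = [[4, -6, -4]].

-4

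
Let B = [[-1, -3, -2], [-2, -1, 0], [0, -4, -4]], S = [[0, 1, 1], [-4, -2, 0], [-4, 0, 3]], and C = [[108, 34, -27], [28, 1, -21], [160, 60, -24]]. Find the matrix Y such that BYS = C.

Y = B⁻¹CS⁻¹ (apply B⁻¹ on the left and S⁻¹ on the right).
det B = 4, so B⁻¹ = [[1, -1, -1/2], [-2, 1, 1], [2, -1, -5/4]].
det S = 4; the adjugate gives S⁻¹ = [[-3/2, -3/4, 1/2], [3, 1, -1], [-2, -1, 1]].
B⁻¹C = [[0, 3, 6], [-28, -7, 9], [-12, -8, -3]].
Y = (B⁻¹C)S⁻¹ = [[-3, -3, 3], [3, 5, 2], [0, 4, -1]].

Y = [[-3, -3, 3], [3, 5, 2], [0, 4, -1]]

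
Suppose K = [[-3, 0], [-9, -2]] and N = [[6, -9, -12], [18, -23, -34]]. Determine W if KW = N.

Since K multiplies W on the left, W = K⁻¹N.
K has determinant 6; K⁻¹ = [[-1/3, 0], [3/2, -1/2]].
W = K⁻¹N = [[-1/3, 0], [3/2, -1/2]] · [[6, -9, -12], [18, -23, -34]] = [[-2, 3, 4], [0, -2, -1]].

W = [[-2, 3, 4], [0, -2, -1]]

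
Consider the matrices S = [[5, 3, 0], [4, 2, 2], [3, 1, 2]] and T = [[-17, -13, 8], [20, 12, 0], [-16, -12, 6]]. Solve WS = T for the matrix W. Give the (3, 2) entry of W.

0

S is on the right of W, so right-multiply by S⁻¹: W = TS⁻¹.
det S = 4, so S⁻¹ = [[1/2, -3/2, 3/2], [-1/2, 5/2, -5/2], [-1/2, 1, -1/2]].
W = TS⁻¹ = [[-17, -13, 8], [20, 12, 0], [-16, -12, 6]] · [[1/2, -3/2, 3/2], [-1/2, 5/2, -5/2], [-1/2, 1, -1/2]] = [[-6, 1, 3], [4, 0, 0], [-5, 0, 3]].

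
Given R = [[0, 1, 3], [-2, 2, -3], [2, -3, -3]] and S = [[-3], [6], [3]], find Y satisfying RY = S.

Y = [[3], [3], [-2]]

R is on the left of Y, so left-multiply by R⁻¹: Y = R⁻¹S.
det R = -6, so R⁻¹ = [[5/2, 1, 3/2], [2, 1, 1], [-1/3, -1/3, -1/3]].
Y = R⁻¹S = [[5/2, 1, 3/2], [2, 1, 1], [-1/3, -1/3, -1/3]] · [[-3], [6], [3]] = [[3], [3], [-2]].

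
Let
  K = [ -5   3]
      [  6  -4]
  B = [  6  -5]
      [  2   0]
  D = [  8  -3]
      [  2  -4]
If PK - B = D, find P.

P = [[-4, -1], [4, 4]]

PK = D + B = [[14, -8], [4, -4]].
Since K sits to the right of P, P = (D + B)K⁻¹.
K has determinant 2; K⁻¹ = [[-2, -3/2], [-3, -5/2]].
P = (D + B)K⁻¹ = [[-4, -1], [4, 4]].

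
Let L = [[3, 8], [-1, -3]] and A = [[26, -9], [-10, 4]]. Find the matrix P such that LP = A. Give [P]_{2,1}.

Left-multiplying both sides by L⁻¹ gives P = L⁻¹A.
det L = -1; the adjugate gives L⁻¹ = [[3, 8], [-1, -3]].
P = L⁻¹A = [[3, 8], [-1, -3]] · [[26, -9], [-10, 4]] = [[-2, 5], [4, -3]].

4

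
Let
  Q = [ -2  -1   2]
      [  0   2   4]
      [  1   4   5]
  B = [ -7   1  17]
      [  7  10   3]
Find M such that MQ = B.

Q is on the right of M, so right-multiply by Q⁻¹: M = BQ⁻¹.
Q has determinant 4; Q⁻¹ = [[-3/2, 13/4, -2], [1, -3, 2], [-1/2, 7/4, -1]].
M = BQ⁻¹ = [[-7, 1, 17], [7, 10, 3]] · [[-3/2, 13/4, -2], [1, -3, 2], [-1/2, 7/4, -1]] = [[3, 4, -1], [-2, -2, 3]].

M = [[3, 4, -1], [-2, -2, 3]]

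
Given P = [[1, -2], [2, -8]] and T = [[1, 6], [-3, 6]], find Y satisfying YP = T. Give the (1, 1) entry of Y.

5

Since P sits to the right of Y, Y = TP⁻¹.
det P = -4, so P⁻¹ = [[2, -1/2], [1/2, -1/4]].
Y = TP⁻¹ = [[1, 6], [-3, 6]] · [[2, -1/2], [1/2, -1/4]] = [[5, -2], [-3, 0]].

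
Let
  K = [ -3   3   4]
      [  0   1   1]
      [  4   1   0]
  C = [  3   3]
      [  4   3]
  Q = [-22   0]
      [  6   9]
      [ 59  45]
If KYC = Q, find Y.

Y = [[-1, 4], [5, -2], [1, -1]]

Left-multiply by K⁻¹ and right-multiply by C⁻¹: Y = K⁻¹QC⁻¹.
det K = -1, so K⁻¹ = [[1, -4, 1], [-4, 16, -3], [4, -15, 3]].
det C = -3, so C⁻¹ = [[-1, 1], [4/3, -1]].
K⁻¹Q = [[13, 9], [7, 9], [-1, 0]].
Y = (K⁻¹Q)C⁻¹ = [[-1, 4], [5, -2], [1, -1]].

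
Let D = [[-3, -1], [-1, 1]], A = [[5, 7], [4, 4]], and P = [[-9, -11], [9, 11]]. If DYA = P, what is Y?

Y = D⁻¹PA⁻¹ (apply D⁻¹ on the left and A⁻¹ on the right).
D has determinant -4; D⁻¹ = [[-1/4, -1/4], [-1/4, 3/4]].
det A = -8, so A⁻¹ = [[-1/2, 7/8], [1/2, -5/8]].
D⁻¹P = [[0, 0], [9, 11]].
Y = (D⁻¹P)A⁻¹ = [[0, 0], [1, 1]].

Y = [[0, 0], [1, 1]]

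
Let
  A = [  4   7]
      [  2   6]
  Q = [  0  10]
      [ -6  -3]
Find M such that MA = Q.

M = [[-2, 4], [-3, 3]]

Right-multiplying both sides by A⁻¹ gives M = QA⁻¹.
det A = 10; the adjugate gives A⁻¹ = [[3/5, -7/10], [-1/5, 2/5]].
M = QA⁻¹ = [[0, 10], [-6, -3]] · [[3/5, -7/10], [-1/5, 2/5]] = [[-2, 4], [-3, 3]].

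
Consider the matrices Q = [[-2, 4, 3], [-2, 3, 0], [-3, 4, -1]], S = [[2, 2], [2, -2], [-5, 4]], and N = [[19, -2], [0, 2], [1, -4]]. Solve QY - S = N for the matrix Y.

Y = [[5, 0], [4, 0], [5, 0]]

QY = N + S = [[21, 0], [2, 0], [-4, 0]].
Left-multiplying both sides by Q⁻¹ gives Y = Q⁻¹(N + S).
det Q = 1, so Q⁻¹ = [[-3, 16, -9], [-2, 11, -6], [1, -4, 2]].
Y = Q⁻¹(N + S) = [[5, 0], [4, 0], [5, 0]].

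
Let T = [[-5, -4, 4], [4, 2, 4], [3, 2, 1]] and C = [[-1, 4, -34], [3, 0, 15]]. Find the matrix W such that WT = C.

W = [[-5, -2, -6], [2, 1, 3]]

T is on the right of W, so right-multiply by T⁻¹: W = CT⁻¹.
det T = 6; the adjugate gives T⁻¹ = [[-1, 2, -4], [4/3, -17/6, 6], [1/3, -1/3, 1]].
W = CT⁻¹ = [[-1, 4, -34], [3, 0, 15]] · [[-1, 2, -4], [4/3, -17/6, 6], [1/3, -1/3, 1]] = [[-5, -2, -6], [2, 1, 3]].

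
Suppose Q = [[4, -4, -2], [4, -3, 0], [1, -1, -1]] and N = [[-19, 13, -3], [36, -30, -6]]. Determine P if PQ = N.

Q is on the right of P, so right-multiply by Q⁻¹: P = NQ⁻¹.
det Q = -2, so Q⁻¹ = [[-3/2, 1, 3], [-2, 1, 4], [1/2, 0, -2]].
P = NQ⁻¹ = [[-19, 13, -3], [36, -30, -6]] · [[-3/2, 1, 3], [-2, 1, 4], [1/2, 0, -2]] = [[1, -6, 1], [3, 6, 0]].

P = [[1, -6, 1], [3, 6, 0]]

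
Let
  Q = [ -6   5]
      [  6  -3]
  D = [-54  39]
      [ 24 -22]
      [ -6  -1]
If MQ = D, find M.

M = [[6, -3], [-5, -1], [-2, -3]]

Since Q sits to the right of M, M = DQ⁻¹.
det Q = -12; the adjugate gives Q⁻¹ = [[1/4, 5/12], [1/2, 1/2]].
M = DQ⁻¹ = [[-54, 39], [24, -22], [-6, -1]] · [[1/4, 5/12], [1/2, 1/2]] = [[6, -3], [-5, -1], [-2, -3]].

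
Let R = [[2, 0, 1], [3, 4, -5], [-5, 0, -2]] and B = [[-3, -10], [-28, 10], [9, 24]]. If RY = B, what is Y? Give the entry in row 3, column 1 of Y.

Since R multiplies Y on the left, Y = R⁻¹B.
det R = 4, so R⁻¹ = [[-2, 0, -1], [31/4, 1/4, 13/4], [5, 0, 2]].
Y = R⁻¹B = [[-2, 0, -1], [31/4, 1/4, 13/4], [5, 0, 2]] · [[-3, -10], [-28, 10], [9, 24]] = [[-3, -4], [-1, 3], [3, -2]].

3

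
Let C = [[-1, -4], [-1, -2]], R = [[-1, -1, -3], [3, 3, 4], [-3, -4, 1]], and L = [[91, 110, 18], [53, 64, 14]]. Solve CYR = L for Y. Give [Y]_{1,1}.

3

Left-multiply by C⁻¹ and right-multiply by R⁻¹: Y = C⁻¹LR⁻¹.
det C = -2; the adjugate gives C⁻¹ = [[1, -2], [-1/2, 1/2]].
det R = 5, so R⁻¹ = [[19/5, 13/5, 1], [-3, -2, -1], [-3/5, -1/5, 0]].
C⁻¹L = [[-15, -18, -10], [-19, -23, -2]].
Y = (C⁻¹L)R⁻¹ = [[3, -1, 3], [-2, -3, 4]].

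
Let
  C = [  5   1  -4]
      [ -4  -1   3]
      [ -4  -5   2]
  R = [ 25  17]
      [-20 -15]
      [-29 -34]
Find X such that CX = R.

X = [[2, 5], [3, 4], [-3, 3]]

C is on the left of X, so left-multiply by C⁻¹: X = C⁻¹R.
C has determinant -3; C⁻¹ = [[-13/3, -6, 1/3], [4/3, 2, -1/3], [-16/3, -7, 1/3]].
X = C⁻¹R = [[-13/3, -6, 1/3], [4/3, 2, -1/3], [-16/3, -7, 1/3]] · [[25, 17], [-20, -15], [-29, -34]] = [[2, 5], [3, 4], [-3, 3]].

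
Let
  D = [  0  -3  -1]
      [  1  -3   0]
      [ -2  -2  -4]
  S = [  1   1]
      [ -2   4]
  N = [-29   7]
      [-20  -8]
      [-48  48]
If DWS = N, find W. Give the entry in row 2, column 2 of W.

-1

W = D⁻¹NS⁻¹ (apply D⁻¹ on the left and S⁻¹ on the right).
det D = -4; the adjugate gives D⁻¹ = [[-3, 5/2, 3/4], [-1, 1/2, 1/4], [2, -3/2, -3/4]].
det S = 6, so S⁻¹ = [[2/3, -1/6], [1/3, 1/6]].
D⁻¹N = [[1, -5], [7, 1], [8, -10]].
W = (D⁻¹N)S⁻¹ = [[-1, -1], [5, -1], [2, -3]].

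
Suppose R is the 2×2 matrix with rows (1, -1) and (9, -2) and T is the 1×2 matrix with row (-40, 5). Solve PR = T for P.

R is on the right of P, so right-multiply by R⁻¹: P = TR⁻¹.
det R = 7, so R⁻¹ = [[-2/7, 1/7], [-9/7, 1/7]].
P = TR⁻¹ = [[-40, 5]] · [[-2/7, 1/7], [-9/7, 1/7]] = [[5, -5]].

P = [[5, -5]]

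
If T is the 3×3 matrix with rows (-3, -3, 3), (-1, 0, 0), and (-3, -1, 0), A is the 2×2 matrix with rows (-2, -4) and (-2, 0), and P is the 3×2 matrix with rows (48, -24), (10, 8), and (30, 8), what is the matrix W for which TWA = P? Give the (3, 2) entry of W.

-3

W = T⁻¹PA⁻¹ (apply T⁻¹ on the left and A⁻¹ on the right).
det T = 3; the adjugate gives T⁻¹ = [[0, -1, 0], [0, 3, -1], [1/3, 2, -1]].
A has determinant -8; A⁻¹ = [[0, -1/2], [-1/4, 1/4]].
T⁻¹P = [[-10, -8], [0, 16], [6, 0]].
W = (T⁻¹P)A⁻¹ = [[2, 3], [-4, 4], [0, -3]].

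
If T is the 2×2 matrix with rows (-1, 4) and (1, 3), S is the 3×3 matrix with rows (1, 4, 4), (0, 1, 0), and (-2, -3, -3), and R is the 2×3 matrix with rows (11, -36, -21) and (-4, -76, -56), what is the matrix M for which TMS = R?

M = [[-5, -5, 1], [-5, -5, -3]]

Isolating M: multiply by T⁻¹ from the left and S⁻¹ from the right, so M = T⁻¹RS⁻¹.
det T = -7, so T⁻¹ = [[-3/7, 4/7], [1/7, 1/7]].
S has determinant 5; S⁻¹ = [[-3/5, 0, -4/5], [0, 1, 0], [2/5, -1, 1/5]].
T⁻¹R = [[-7, -28, -23], [1, -16, -11]].
M = (T⁻¹R)S⁻¹ = [[-5, -5, 1], [-5, -5, -3]].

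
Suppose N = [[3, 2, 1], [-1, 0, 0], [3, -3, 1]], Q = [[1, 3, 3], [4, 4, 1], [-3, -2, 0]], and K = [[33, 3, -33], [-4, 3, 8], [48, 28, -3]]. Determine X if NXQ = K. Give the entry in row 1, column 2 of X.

1

Isolating X: multiply by N⁻¹ from the left and Q⁻¹ from the right, so X = N⁻¹KQ⁻¹.
det N = 5; the adjugate gives N⁻¹ = [[0, -1, 0], [1/5, 0, -1/5], [3/5, 3, 2/5]].
det Q = 5; the adjugate gives Q⁻¹ = [[2/5, -6/5, -9/5], [-3/5, 9/5, 11/5], [4/5, -7/5, -8/5]].
N⁻¹K = [[4, -3, -8], [-3, -5, -6], [27, 22, 3]].
X = (N⁻¹K)Q⁻¹ = [[-3, 1, -1], [-3, 3, 4], [0, 3, -5]].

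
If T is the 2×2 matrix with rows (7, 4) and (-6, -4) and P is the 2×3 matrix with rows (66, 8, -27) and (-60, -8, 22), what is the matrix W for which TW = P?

W = [[6, 0, -5], [6, 2, 2]]

Left-multiplying both sides by T⁻¹ gives W = T⁻¹P.
T has determinant -4; T⁻¹ = [[1, 1], [-3/2, -7/4]].
W = T⁻¹P = [[1, 1], [-3/2, -7/4]] · [[66, 8, -27], [-60, -8, 22]] = [[6, 0, -5], [6, 2, 2]].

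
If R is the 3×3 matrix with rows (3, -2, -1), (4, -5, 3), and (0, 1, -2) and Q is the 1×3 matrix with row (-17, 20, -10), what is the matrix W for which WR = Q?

W = [[1, -5, -3]]

R is on the right of W, so right-multiply by R⁻¹: W = QR⁻¹.
R has determinant 1; R⁻¹ = [[7, -5, -11], [8, -6, -13], [4, -3, -7]].
W = QR⁻¹ = [[-17, 20, -10]] · [[7, -5, -11], [8, -6, -13], [4, -3, -7]] = [[1, -5, -3]].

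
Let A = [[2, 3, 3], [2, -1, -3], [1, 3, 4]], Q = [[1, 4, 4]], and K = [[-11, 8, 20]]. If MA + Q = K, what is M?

MA = K − Q = [[-12, 4, 16]].
A is on the right of M, so right-multiply by A⁻¹: M = (K − Q)A⁻¹.
det A = -2, so A⁻¹ = [[-5/2, 3/2, 3], [11/2, -5/2, -6], [-7/2, 3/2, 4]].
M = (K − Q)A⁻¹ = [[-4, -4, 4]].

M = [[-4, -4, 4]]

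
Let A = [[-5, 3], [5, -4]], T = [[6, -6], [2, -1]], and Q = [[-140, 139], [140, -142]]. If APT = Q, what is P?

Isolating P: multiply by A⁻¹ from the left and T⁻¹ from the right, so P = A⁻¹QT⁻¹.
A has determinant 5; A⁻¹ = [[-4/5, -3/5], [-1, -1]].
det T = 6, so T⁻¹ = [[-1/6, 1], [-1/3, 1]].
A⁻¹Q = [[28, -26], [0, 3]].
P = (A⁻¹Q)T⁻¹ = [[4, 2], [-1, 3]].

P = [[4, 2], [-1, 3]]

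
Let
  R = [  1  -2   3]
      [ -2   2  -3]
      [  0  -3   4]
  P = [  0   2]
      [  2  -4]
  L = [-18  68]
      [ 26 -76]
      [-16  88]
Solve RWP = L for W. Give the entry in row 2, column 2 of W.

4

Left-multiply by R⁻¹ and right-multiply by P⁻¹: W = R⁻¹LP⁻¹.
R has determinant 1; R⁻¹ = [[-1, -1, 0], [8, 4, -3], [6, 3, -2]].
P has determinant -4; P⁻¹ = [[1, 1/2], [1/2, 0]].
R⁻¹L = [[-8, 8], [8, -24], [2, 4]].
W = (R⁻¹L)P⁻¹ = [[-4, -4], [-4, 4], [4, 1]].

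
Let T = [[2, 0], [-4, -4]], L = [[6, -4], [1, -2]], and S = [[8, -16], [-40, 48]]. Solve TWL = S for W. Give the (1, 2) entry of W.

Left-multiply by T⁻¹ and right-multiply by L⁻¹: W = T⁻¹SL⁻¹.
T has determinant -8; T⁻¹ = [[1/2, 0], [-1/2, -1/4]].
det L = -8; the adjugate gives L⁻¹ = [[1/4, -1/2], [1/8, -3/4]].
T⁻¹S = [[4, -8], [6, -4]].
W = (T⁻¹S)L⁻¹ = [[0, 4], [1, 0]].

4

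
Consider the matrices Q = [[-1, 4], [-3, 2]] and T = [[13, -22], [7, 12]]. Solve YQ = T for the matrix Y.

Y = [[-4, -3], [5, -4]]

Since Q sits to the right of Y, Y = TQ⁻¹.
Q has determinant 10; Q⁻¹ = [[1/5, -2/5], [3/10, -1/10]].
Y = TQ⁻¹ = [[13, -22], [7, 12]] · [[1/5, -2/5], [3/10, -1/10]] = [[-4, -3], [5, -4]].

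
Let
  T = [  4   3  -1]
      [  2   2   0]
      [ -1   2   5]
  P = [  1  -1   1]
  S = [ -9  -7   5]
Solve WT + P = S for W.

W = [[-4, 3, 0]]

WT = S − P = [[-10, -6, 4]].
Right-multiplying both sides by T⁻¹ gives W = (S − P)T⁻¹.
det T = 4, so T⁻¹ = [[5/2, -17/4, 1/2], [-5/2, 19/4, -1/2], [3/2, -11/4, 1/2]].
W = (S − P)T⁻¹ = [[-4, 3, 0]].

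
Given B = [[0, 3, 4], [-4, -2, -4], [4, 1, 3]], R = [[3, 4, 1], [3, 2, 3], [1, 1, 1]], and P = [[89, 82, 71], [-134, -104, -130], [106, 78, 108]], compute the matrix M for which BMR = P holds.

Isolating M: multiply by B⁻¹ from the left and R⁻¹ from the right, so M = B⁻¹PR⁻¹.
det B = 4, so B⁻¹ = [[-1/2, -5/4, -1], [-1, -4, -4], [1, 3, 3]].
det R = -2, so R⁻¹ = [[1/2, 3/2, -5], [0, -1, 3], [-1/2, -1/2, 3]].
B⁻¹P = [[17, 11, 19], [23, 22, 17], [5, 4, 5]].
M = (B⁻¹P)R⁻¹ = [[-1, 5, 5], [3, 4, 2], [0, 1, 2]].

M = [[-1, 5, 5], [3, 4, 2], [0, 1, 2]]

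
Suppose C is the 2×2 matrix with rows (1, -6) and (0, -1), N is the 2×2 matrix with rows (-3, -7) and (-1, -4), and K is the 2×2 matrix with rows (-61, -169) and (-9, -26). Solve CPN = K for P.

P = [[3, -2], [-2, -3]]

Isolating P: multiply by C⁻¹ from the left and N⁻¹ from the right, so P = C⁻¹KN⁻¹.
det C = -1, so C⁻¹ = [[1, -6], [0, -1]].
det N = 5, so N⁻¹ = [[-4/5, 7/5], [1/5, -3/5]].
C⁻¹K = [[-7, -13], [9, 26]].
P = (C⁻¹K)N⁻¹ = [[3, -2], [-2, -3]].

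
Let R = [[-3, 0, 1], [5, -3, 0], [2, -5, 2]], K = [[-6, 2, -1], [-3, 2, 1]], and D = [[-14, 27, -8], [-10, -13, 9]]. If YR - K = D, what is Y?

Y = [[-1, -3, -4], [2, -3, 4]]

YR = D + K = [[-20, 29, -9], [-13, -11, 10]].
Since R sits to the right of Y, Y = (D + K)R⁻¹.
det R = -1, so R⁻¹ = [[6, 5, -3], [10, 8, -5], [19, 15, -9]].
Y = (D + K)R⁻¹ = [[-1, -3, -4], [2, -3, 4]].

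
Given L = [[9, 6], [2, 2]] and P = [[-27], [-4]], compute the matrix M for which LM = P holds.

L is on the left of M, so left-multiply by L⁻¹: M = L⁻¹P.
L has determinant 6; L⁻¹ = [[1/3, -1], [-1/3, 3/2]].
M = L⁻¹P = [[1/3, -1], [-1/3, 3/2]] · [[-27], [-4]] = [[-5], [3]].

M = [[-5], [3]]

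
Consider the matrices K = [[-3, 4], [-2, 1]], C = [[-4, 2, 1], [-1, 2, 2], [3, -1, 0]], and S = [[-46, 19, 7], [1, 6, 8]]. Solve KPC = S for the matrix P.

Left-multiply by K⁻¹ and right-multiply by C⁻¹: P = K⁻¹SC⁻¹.
K has determinant 5; K⁻¹ = [[1/5, -4/5], [2/5, -3/5]].
det C = -1; the adjugate gives C⁻¹ = [[-2, 1, -2], [-6, 3, -7], [5, -2, 6]].
K⁻¹S = [[-10, -1, -5], [-19, 4, -2]].
P = (K⁻¹S)C⁻¹ = [[1, -3, -3], [4, -3, -2]].

P = [[1, -3, -3], [4, -3, -2]]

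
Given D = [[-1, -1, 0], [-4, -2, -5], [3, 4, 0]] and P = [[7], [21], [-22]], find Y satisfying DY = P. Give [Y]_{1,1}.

-6

D is on the left of Y, so left-multiply by D⁻¹: Y = D⁻¹P.
det D = -5, so D⁻¹ = [[-4, 0, -1], [3, 0, 1], [2, -1/5, 2/5]].
Y = D⁻¹P = [[-4, 0, -1], [3, 0, 1], [2, -1/5, 2/5]] · [[7], [21], [-22]] = [[-6], [-1], [1]].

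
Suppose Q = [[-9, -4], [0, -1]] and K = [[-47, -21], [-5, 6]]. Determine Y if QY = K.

Y = [[3, 5], [5, -6]]

Q is on the left of Y, so left-multiply by Q⁻¹: Y = Q⁻¹K.
Q has determinant 9; Q⁻¹ = [[-1/9, 4/9], [0, -1]].
Y = Q⁻¹K = [[-1/9, 4/9], [0, -1]] · [[-47, -21], [-5, 6]] = [[3, 5], [5, -6]].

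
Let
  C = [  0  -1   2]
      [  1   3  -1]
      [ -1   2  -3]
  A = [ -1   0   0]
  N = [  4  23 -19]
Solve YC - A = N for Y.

Y = [[-4, 5, 2]]

YC = N + A = [[3, 23, -19]].
C is on the right of Y, so right-multiply by C⁻¹: Y = (N + A)C⁻¹.
C has determinant 6; C⁻¹ = [[-7/6, 1/6, -5/6], [2/3, 1/3, 1/3], [5/6, 1/6, 1/6]].
Y = (N + A)C⁻¹ = [[-4, 5, 2]].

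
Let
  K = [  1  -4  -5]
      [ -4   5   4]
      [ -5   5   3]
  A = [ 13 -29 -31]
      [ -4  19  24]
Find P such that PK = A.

K is on the right of P, so right-multiply by K⁻¹: P = AK⁻¹.
det K = 2; the adjugate gives K⁻¹ = [[-5/2, -13/2, 9/2], [-4, -11, 8], [5/2, 15/2, -11/2]].
P = AK⁻¹ = [[13, -29, -31], [-4, 19, 24]] · [[-5/2, -13/2, 9/2], [-4, -11, 8], [5/2, 15/2, -11/2]] = [[6, 2, -3], [-6, -3, 2]].

P = [[6, 2, -3], [-6, -3, 2]]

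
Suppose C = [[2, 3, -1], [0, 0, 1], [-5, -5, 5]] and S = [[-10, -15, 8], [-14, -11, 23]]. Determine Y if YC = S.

Right-multiplying both sides by C⁻¹ gives Y = SC⁻¹.
det C = -5, so C⁻¹ = [[-1, 2, -3/5], [1, -1, 2/5], [0, 1, 0]].
Y = SC⁻¹ = [[-10, -15, 8], [-14, -11, 23]] · [[-1, 2, -3/5], [1, -1, 2/5], [0, 1, 0]] = [[-5, 3, 0], [3, 6, 4]].

Y = [[-5, 3, 0], [3, 6, 4]]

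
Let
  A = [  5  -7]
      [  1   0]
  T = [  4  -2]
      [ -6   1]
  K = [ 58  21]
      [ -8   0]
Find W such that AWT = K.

W = [[1, 2], [4, 5]]

Isolating W: multiply by A⁻¹ from the left and T⁻¹ from the right, so W = A⁻¹KT⁻¹.
A has determinant 7; A⁻¹ = [[0, 1], [-1/7, 5/7]].
T has determinant -8; T⁻¹ = [[-1/8, -1/4], [-3/4, -1/2]].
A⁻¹K = [[-8, 0], [-14, -3]].
W = (A⁻¹K)T⁻¹ = [[1, 2], [4, 5]].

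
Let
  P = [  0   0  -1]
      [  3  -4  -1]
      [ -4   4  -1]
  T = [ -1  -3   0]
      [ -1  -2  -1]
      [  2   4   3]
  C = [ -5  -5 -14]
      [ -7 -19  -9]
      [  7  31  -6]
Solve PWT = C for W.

Isolating W: multiply by P⁻¹ from the left and T⁻¹ from the right, so W = P⁻¹CT⁻¹.
det P = 4; the adjugate gives P⁻¹ = [[2, -1, -1], [7/4, -1, -3/4], [-1, 0, 0]].
T has determinant -1; T⁻¹ = [[2, -9, -3], [-1, 3, 1], [0, 2, 1]].
P⁻¹C = [[-10, -22, -13], [-7, -13, -11], [5, 5, 14]].
W = (P⁻¹C)T⁻¹ = [[2, -2, -5], [-1, 2, -3], [5, -2, 4]].

W = [[2, -2, -5], [-1, 2, -3], [5, -2, 4]]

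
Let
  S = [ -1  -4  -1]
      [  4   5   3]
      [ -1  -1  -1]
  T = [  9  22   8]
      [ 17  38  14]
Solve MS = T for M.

M = [[-4, 1, -1], [-6, 3, 1]]

Right-multiplying both sides by S⁻¹ gives M = TS⁻¹.
det S = -3, so S⁻¹ = [[2/3, 1, 7/3], [-1/3, 0, 1/3], [-1/3, -1, -11/3]].
M = TS⁻¹ = [[9, 22, 8], [17, 38, 14]] · [[2/3, 1, 7/3], [-1/3, 0, 1/3], [-1/3, -1, -11/3]] = [[-4, 1, -1], [-6, 3, 1]].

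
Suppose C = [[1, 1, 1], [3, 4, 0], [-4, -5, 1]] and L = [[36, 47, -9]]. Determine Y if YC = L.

C is on the right of Y, so right-multiply by C⁻¹: Y = LC⁻¹.
C has determinant 2; C⁻¹ = [[2, -3, -2], [-3/2, 5/2, 3/2], [1/2, 1/2, 1/2]].
Y = LC⁻¹ = [[36, 47, -9]] · [[2, -3, -2], [-3/2, 5/2, 3/2], [1/2, 1/2, 1/2]] = [[-3, 5, -6]].

Y = [[-3, 5, -6]]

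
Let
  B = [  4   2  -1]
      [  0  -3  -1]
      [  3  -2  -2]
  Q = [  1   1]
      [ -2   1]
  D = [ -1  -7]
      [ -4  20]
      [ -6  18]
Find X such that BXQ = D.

Isolating X: multiply by B⁻¹ from the left and Q⁻¹ from the right, so X = B⁻¹DQ⁻¹.
det B = 1, so B⁻¹ = [[4, 6, -5], [-3, -5, 4], [9, 14, -12]].
det Q = 3, so Q⁻¹ = [[1/3, -1/3], [2/3, 1/3]].
B⁻¹D = [[2, 2], [-1, -7], [7, 1]].
X = (B⁻¹D)Q⁻¹ = [[2, 0], [-5, -2], [3, -2]].

X = [[2, 0], [-5, -2], [3, -2]]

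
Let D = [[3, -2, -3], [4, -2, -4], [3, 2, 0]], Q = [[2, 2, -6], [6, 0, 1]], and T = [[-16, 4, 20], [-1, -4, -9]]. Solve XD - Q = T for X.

XD = T + Q = [[-14, 6, 14], [5, -4, -8]].
D is on the right of X, so right-multiply by D⁻¹: X = (T + Q)D⁻¹.
det D = 6; the adjugate gives D⁻¹ = [[4/3, -1, 1/3], [-2, 3/2, 0], [7/3, -2, 1/3]].
X = (T + Q)D⁻¹ = [[2, -5, 0], [-4, 5, -1]].

X = [[2, -5, 0], [-4, 5, -1]]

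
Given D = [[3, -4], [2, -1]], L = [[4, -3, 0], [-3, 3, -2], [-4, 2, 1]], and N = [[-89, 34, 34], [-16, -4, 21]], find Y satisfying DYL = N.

Y = [[3, -3, 4], [0, -2, -5]]

Isolating Y: multiply by D⁻¹ from the left and L⁻¹ from the right, so Y = D⁻¹NL⁻¹.
det D = 5, so D⁻¹ = [[-1/5, 4/5], [-2/5, 3/5]].
det L = -5; the adjugate gives L⁻¹ = [[-7/5, -3/5, -6/5], [-11/5, -4/5, -8/5], [-6/5, -4/5, -3/5]].
D⁻¹N = [[5, -10, 10], [26, -16, -1]].
Y = (D⁻¹N)L⁻¹ = [[3, -3, 4], [0, -2, -5]].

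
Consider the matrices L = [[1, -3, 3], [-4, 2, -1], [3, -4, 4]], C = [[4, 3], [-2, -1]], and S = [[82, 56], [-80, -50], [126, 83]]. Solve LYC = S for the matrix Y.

Y = L⁻¹SC⁻¹ (apply L⁻¹ on the left and C⁻¹ on the right).
det L = -5, so L⁻¹ = [[-4/5, 0, 3/5], [-13/5, 1, 11/5], [-2, 1, 2]].
C has determinant 2; C⁻¹ = [[-1/2, -3/2], [1, 2]].
L⁻¹S = [[10, 5], [-16, -13], [8, 4]].
Y = (L⁻¹S)C⁻¹ = [[0, -5], [-5, -2], [0, -4]].

Y = [[0, -5], [-5, -2], [0, -4]]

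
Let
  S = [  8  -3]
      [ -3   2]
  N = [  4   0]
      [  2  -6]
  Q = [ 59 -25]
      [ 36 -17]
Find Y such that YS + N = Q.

YS = Q − N = [[55, -25], [34, -11]].
Since S sits to the right of Y, Y = (Q − N)S⁻¹.
S has determinant 7; S⁻¹ = [[2/7, 3/7], [3/7, 8/7]].
Y = (Q − N)S⁻¹ = [[5, -5], [5, 2]].

Y = [[5, -5], [5, 2]]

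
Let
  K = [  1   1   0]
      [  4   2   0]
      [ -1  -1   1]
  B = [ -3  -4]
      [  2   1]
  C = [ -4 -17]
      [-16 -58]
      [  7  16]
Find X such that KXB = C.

Left-multiply by K⁻¹ and right-multiply by B⁻¹: X = K⁻¹CB⁻¹.
det K = -2, so K⁻¹ = [[-1, 1/2, 0], [2, -1/2, 0], [1, 0, 1]].
det B = 5, so B⁻¹ = [[1/5, 4/5], [-2/5, -3/5]].
K⁻¹C = [[-4, -12], [0, -5], [3, -1]].
X = (K⁻¹C)B⁻¹ = [[4, 4], [2, 3], [1, 3]].

X = [[4, 4], [2, 3], [1, 3]]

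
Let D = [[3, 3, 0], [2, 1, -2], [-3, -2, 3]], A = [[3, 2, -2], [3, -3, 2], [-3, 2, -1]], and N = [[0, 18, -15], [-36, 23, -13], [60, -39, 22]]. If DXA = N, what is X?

X = [[1, -1, -4], [0, -1, 3], [2, 2, -4]]

X = D⁻¹NA⁻¹ (apply D⁻¹ on the left and A⁻¹ on the right).
det D = -3; the adjugate gives D⁻¹ = [[1/3, 3, 2], [0, -3, -2], [1/3, 1, 1]].
A has determinant -3; A⁻¹ = [[1/3, 2/3, 2/3], [1, 3, 4], [1, 4, 5]].
D⁻¹N = [[12, -3, 0], [-12, 9, -5], [24, -10, 4]].
X = (D⁻¹N)A⁻¹ = [[1, -1, -4], [0, -1, 3], [2, 2, -4]].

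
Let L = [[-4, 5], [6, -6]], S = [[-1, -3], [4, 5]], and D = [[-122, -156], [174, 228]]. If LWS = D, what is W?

Left-multiply by L⁻¹ and right-multiply by S⁻¹: W = L⁻¹DS⁻¹.
det L = -6, so L⁻¹ = [[1, 5/6], [1, 2/3]].
det S = 7; the adjugate gives S⁻¹ = [[5/7, 3/7], [-4/7, -1/7]].
L⁻¹D = [[23, 34], [-6, -4]].
W = (L⁻¹D)S⁻¹ = [[-3, 5], [-2, -2]].

W = [[-3, 5], [-2, -2]]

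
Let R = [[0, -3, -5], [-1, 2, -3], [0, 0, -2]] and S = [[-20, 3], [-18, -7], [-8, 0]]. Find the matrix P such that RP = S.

P = [[6, 5], [0, -1], [4, 0]]

Since R multiplies P on the left, P = R⁻¹S.
R has determinant 6; R⁻¹ = [[-2/3, -1, 19/6], [-1/3, 0, 5/6], [0, 0, -1/2]].
P = R⁻¹S = [[-2/3, -1, 19/6], [-1/3, 0, 5/6], [0, 0, -1/2]] · [[-20, 3], [-18, -7], [-8, 0]] = [[6, 5], [0, -1], [4, 0]].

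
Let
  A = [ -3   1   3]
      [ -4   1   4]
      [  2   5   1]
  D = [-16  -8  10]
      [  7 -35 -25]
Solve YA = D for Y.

A is on the right of Y, so right-multiply by A⁻¹: Y = DA⁻¹.
det A = 3, so A⁻¹ = [[-19/3, 14/3, 1/3], [4, -3, 0], [-22/3, 17/3, 1/3]].
Y = DA⁻¹ = [[-16, -8, 10], [7, -35, -25]] · [[-19/3, 14/3, 1/3], [4, -3, 0], [-22/3, 17/3, 1/3]] = [[-4, 6, -2], [-1, -4, -6]].

Y = [[-4, 6, -2], [-1, -4, -6]]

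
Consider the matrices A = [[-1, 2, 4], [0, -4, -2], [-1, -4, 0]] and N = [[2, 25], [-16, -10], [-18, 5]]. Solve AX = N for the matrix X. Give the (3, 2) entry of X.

Left-multiplying both sides by A⁻¹ gives X = A⁻¹N.
det A = -4, so A⁻¹ = [[2, 4, -3], [-1/2, -1, 1/2], [1, 3/2, -1]].
X = A⁻¹N = [[2, 4, -3], [-1/2, -1, 1/2], [1, 3/2, -1]] · [[2, 25], [-16, -10], [-18, 5]] = [[-6, -5], [6, 0], [-4, 5]].

5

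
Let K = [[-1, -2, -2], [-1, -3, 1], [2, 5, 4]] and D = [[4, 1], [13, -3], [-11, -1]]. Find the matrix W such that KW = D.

K is on the left of W, so left-multiply by K⁻¹: W = K⁻¹D.
det K = 3, so K⁻¹ = [[-17/3, -2/3, -8/3], [2, 0, 1], [1/3, 1/3, 1/3]].
W = K⁻¹D = [[-17/3, -2/3, -8/3], [2, 0, 1], [1/3, 1/3, 1/3]] · [[4, 1], [13, -3], [-11, -1]] = [[-2, -1], [-3, 1], [2, -1]].

W = [[-2, -1], [-3, 1], [2, -1]]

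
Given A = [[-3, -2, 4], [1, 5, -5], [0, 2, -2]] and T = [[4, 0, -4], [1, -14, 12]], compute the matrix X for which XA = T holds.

X = [[-2, -2, 3], [-1, -2, -3]]

Right-multiplying both sides by A⁻¹ gives X = TA⁻¹.
det A = 4; the adjugate gives A⁻¹ = [[0, 1, -5/2], [1/2, 3/2, -11/4], [1/2, 3/2, -13/4]].
X = TA⁻¹ = [[4, 0, -4], [1, -14, 12]] · [[0, 1, -5/2], [1/2, 3/2, -11/4], [1/2, 3/2, -13/4]] = [[-2, -2, 3], [-1, -2, -3]].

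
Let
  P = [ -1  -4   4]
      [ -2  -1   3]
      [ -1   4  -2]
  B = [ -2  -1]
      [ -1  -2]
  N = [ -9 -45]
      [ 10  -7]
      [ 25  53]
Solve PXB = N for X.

X = [[5, 5], [2, -3], [1, 5]]

Isolating X: multiply by P⁻¹ from the left and B⁻¹ from the right, so X = P⁻¹NB⁻¹.
det P = 2, so P⁻¹ = [[-5, 4, -4], [-7/2, 3, -5/2], [-9/2, 4, -7/2]].
B has determinant 3; B⁻¹ = [[-2/3, 1/3], [1/3, -2/3]].
P⁻¹N = [[-15, -15], [-1, 4], [-7, -11]].
X = (P⁻¹N)B⁻¹ = [[5, 5], [2, -3], [1, 5]].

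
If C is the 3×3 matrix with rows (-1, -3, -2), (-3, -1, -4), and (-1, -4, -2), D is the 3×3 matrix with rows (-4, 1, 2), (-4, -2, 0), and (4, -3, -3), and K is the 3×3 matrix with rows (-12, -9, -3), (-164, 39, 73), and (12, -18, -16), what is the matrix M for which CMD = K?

M = [[-4, 1, 2], [2, 1, -3], [2, -5, 5]]

Isolating M: multiply by C⁻¹ from the left and D⁻¹ from the right, so M = C⁻¹KD⁻¹.
det C = -2; the adjugate gives C⁻¹ = [[7, -1, -5], [1, 0, -1], [-11/2, 1/2, 4]].
det D = 4; the adjugate gives D⁻¹ = [[3/2, -3/4, 1], [-3, 1, -2], [5, -2, 3]].
C⁻¹K = [[20, -12, -14], [-24, 9, 13], [32, -3, -11]].
M = (C⁻¹K)D⁻¹ = [[-4, 1, 2], [2, 1, -3], [2, -5, 5]].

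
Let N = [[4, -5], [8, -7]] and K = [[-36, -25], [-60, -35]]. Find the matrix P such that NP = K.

P = [[-4, 0], [4, 5]]

Left-multiplying both sides by N⁻¹ gives P = N⁻¹K.
det N = 12; the adjugate gives N⁻¹ = [[-7/12, 5/12], [-2/3, 1/3]].
P = N⁻¹K = [[-7/12, 5/12], [-2/3, 1/3]] · [[-36, -25], [-60, -35]] = [[-4, 0], [4, 5]].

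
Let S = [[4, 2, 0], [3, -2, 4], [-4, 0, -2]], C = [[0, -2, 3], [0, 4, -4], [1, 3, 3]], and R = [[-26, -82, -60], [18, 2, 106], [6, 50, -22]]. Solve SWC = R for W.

Isolating W: multiply by S⁻¹ from the left and C⁻¹ from the right, so W = S⁻¹RC⁻¹.
det S = -4, so S⁻¹ = [[-1, -1, -2], [5/2, 2, 4], [2, 2, 7/2]].
det C = -4; the adjugate gives C⁻¹ = [[-6, -15/4, 1], [1, 3/4, 0], [1, 1/2, 0]].
S⁻¹R = [[-4, -20, -2], [-5, -1, -26], [5, 15, 15]].
W = (S⁻¹R)C⁻¹ = [[2, -1, -4], [3, 5, -5], [0, 0, 5]].

W = [[2, -1, -4], [3, 5, -5], [0, 0, 5]]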